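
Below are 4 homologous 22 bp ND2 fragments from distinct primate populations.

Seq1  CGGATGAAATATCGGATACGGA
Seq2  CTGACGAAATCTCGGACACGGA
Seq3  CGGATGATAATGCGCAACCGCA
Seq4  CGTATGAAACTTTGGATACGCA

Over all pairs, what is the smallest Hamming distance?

4

Pairwise Hamming distances:
  Seq1 vs Seq2: 4
  Seq1 vs Seq3: 8
  Seq1 vs Seq4: 5
  Seq2 vs Seq3: 10
  Seq2 vs Seq4: 8
  Seq3 vs Seq4: 8
The smallest is 4, between Seq1 and Seq2.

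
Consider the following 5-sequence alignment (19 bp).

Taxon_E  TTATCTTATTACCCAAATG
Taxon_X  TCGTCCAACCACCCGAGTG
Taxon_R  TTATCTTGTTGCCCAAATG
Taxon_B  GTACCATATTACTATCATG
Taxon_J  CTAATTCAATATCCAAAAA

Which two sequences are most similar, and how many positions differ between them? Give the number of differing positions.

2

Pairwise Hamming distances:
  Taxon_E vs Taxon_X: 8
  Taxon_E vs Taxon_R: 2
  Taxon_E vs Taxon_B: 7
  Taxon_E vs Taxon_J: 8
  Taxon_X vs Taxon_R: 10
  Taxon_X vs Taxon_B: 13
  Taxon_X vs Taxon_J: 14
  Taxon_R vs Taxon_B: 9
  Taxon_R vs Taxon_J: 10
  Taxon_B vs Taxon_J: 13
The smallest is 2, between Taxon_E and Taxon_R.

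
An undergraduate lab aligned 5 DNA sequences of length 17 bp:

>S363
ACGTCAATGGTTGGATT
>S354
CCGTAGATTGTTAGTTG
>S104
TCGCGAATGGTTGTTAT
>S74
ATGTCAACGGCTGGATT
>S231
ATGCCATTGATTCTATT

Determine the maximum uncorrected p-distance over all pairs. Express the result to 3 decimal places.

Pairwise Hamming distances:
  S363 vs S354: 7
  S363 vs S104: 6
  S363 vs S74: 3
  S363 vs S231: 6
  S354 vs S104: 9
  S354 vs S74: 10
  S354 vs S231: 12
  S104 vs S74: 9
  S104 vs S231: 8
  S74 vs S231: 7
The largest is 12 mismatches, between S354 and S231; p = 12/17 = 0.706.

0.706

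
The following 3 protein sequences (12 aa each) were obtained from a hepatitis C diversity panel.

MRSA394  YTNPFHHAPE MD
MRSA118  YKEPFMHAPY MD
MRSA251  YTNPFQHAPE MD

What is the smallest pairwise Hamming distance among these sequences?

Pairwise Hamming distances:
  MRSA394 vs MRSA118: 4
  MRSA394 vs MRSA251: 1
  MRSA118 vs MRSA251: 4
The smallest is 1, between MRSA394 and MRSA251.

1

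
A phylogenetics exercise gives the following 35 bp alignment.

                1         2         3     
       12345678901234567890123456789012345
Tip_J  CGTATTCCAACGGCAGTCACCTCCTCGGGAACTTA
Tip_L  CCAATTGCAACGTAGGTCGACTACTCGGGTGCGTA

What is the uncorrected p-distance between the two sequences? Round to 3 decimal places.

0.343

Mismatches occur at site 2 (G/C), site 3 (T/A), site 7 (C/G), site 13 (G/T), site 14 (C/A), site 15 (A/G), site 19 (A/G), site 20 (C/A), site 23 (C/A), site 30 (A/T), site 31 (A/G), site 33 (T/G).
There are 12 differences over 35 sites, so p = 12/35 = 0.343.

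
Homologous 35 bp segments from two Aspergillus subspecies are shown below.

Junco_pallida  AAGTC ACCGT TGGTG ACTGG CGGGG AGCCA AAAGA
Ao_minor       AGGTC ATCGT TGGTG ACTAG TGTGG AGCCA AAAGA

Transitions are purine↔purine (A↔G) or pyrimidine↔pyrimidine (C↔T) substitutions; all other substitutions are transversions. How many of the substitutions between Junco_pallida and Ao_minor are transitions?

The sequences differ at positions 2 (A/G, transition), 7 (C/T, transition), 19 (G/A, transition), 21 (C/T, transition), 23 (G/T, transversion).
Of the 5 differences, 4 transitions and 1 transversion, so the answer is 4.

4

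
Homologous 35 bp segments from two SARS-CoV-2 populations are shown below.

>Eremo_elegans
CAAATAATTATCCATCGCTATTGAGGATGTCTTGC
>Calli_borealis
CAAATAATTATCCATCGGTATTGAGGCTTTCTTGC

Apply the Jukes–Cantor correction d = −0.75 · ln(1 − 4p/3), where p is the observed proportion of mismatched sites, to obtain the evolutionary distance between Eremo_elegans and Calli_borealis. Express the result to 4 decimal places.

0.0910

Differing sites — 18:C/G; 27:A/C; 29:G/T.
p = 3/35 = 0.085714.
d = −0.75 · ln(1 − (4/3)·0.085714) = −0.75 · ln(0.885715) = −0.75 · (-0.121360) = 0.0910.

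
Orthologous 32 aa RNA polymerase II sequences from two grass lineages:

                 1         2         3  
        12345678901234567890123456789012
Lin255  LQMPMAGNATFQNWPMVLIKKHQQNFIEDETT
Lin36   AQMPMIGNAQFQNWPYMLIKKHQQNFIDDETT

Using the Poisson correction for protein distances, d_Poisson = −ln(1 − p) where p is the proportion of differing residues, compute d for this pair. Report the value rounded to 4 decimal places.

0.2076

Mismatches occur at site 1 (L↔A), site 6 (A↔I), site 10 (T↔Q), site 16 (M↔Y), site 17 (V↔M), site 28 (E↔D).
p = 6/32 = 0.187500.
d = −ln(1 − 0.187500) = −ln(0.812500) = 0.2076.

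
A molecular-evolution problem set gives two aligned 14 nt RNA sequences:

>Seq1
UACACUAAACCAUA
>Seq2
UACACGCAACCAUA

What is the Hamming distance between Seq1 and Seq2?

2

The sequences differ at positions 6 (U/G), 7 (A/C).
That gives 2 mismatches out of 14 aligned sites, so the Hamming distance is 2.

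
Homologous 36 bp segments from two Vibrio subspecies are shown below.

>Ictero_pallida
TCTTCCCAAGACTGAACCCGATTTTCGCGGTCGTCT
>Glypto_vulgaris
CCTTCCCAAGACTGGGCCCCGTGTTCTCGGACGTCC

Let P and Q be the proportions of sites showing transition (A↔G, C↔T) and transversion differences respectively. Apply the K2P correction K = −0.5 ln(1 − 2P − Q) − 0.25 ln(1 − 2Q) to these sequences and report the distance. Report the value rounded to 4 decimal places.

0.3091

The sequences differ at positions 1 (T/C, transition), 15 (A/G, transition), 16 (A/G, transition), 20 (G/C, transversion), 21 (A/G, transition), 23 (T/G, transversion), 27 (G/T, transversion), 31 (T/A, transversion), 36 (T/C, transition).
Of the 9 differences, 5 transitions and 4 transversions over 36 sites: P = 5/36 = 0.138889, Q = 4/36 = 0.111111.
d = −0.5·ln(0.611111) − 0.25·ln(0.777778) = −0.5·(-0.492477) − 0.25·(-0.251314) = 0.3091.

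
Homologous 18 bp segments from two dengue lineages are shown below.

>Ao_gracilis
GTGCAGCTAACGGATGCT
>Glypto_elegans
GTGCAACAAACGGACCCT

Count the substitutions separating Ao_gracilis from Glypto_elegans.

Mismatches occur at site 6 (G↔A), site 8 (T↔A), site 15 (T↔C), site 16 (G↔C).
That gives 4 mismatches out of 18 aligned sites, so the Hamming distance is 4.

4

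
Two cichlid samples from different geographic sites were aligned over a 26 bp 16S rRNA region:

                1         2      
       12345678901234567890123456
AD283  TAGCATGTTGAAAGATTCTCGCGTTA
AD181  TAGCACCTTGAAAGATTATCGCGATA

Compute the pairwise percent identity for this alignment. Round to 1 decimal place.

Differing sites — 6:T/C; 7:G/C; 18:C/A; 24:T/A.
22 of the 26 sites match, so the percent identity is 22/26 × 100 = 84.6%.

84.6%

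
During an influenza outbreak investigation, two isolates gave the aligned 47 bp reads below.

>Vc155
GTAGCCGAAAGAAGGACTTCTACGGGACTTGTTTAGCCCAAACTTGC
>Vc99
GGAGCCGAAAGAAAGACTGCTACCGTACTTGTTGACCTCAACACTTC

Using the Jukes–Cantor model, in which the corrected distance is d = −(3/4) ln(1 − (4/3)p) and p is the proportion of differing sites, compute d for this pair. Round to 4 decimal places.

0.3121

Mismatches occur at site 2 (T/G), site 14 (G/A), site 19 (T/G), site 24 (G/C), site 26 (G/T), site 34 (T/G), site 36 (G/C), site 38 (C/T), site 42 (A/C), site 43 (C/A), site 44 (T/C), site 46 (G/T).
p = 12/47 = 0.255319.
d = −0.75 · ln(1 − (4/3)·0.255319) = −0.75 · ln(0.659575) = −0.75 · (-0.416160) = 0.3121.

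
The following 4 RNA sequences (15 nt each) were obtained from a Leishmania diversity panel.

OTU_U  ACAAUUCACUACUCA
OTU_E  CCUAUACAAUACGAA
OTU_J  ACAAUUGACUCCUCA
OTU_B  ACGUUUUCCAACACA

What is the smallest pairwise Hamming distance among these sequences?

2

Pairwise Hamming distances:
  OTU_U vs OTU_E: 6
  OTU_U vs OTU_J: 2
  OTU_U vs OTU_B: 6
  OTU_E vs OTU_J: 8
  OTU_E vs OTU_B: 10
  OTU_J vs OTU_B: 7
The smallest is 2, between OTU_U and OTU_J.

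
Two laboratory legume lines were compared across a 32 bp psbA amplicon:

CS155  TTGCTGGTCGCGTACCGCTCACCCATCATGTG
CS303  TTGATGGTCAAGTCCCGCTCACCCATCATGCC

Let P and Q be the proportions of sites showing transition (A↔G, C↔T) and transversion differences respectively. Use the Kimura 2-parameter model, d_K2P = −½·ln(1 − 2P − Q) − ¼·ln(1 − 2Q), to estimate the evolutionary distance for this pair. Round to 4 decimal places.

0.2158

Mismatches occur at site 4 (C↔A, transversion), site 10 (G↔A, transition), site 11 (C↔A, transversion), site 14 (A↔C, transversion), site 31 (T↔C, transition), site 32 (G↔C, transversion).
Of the 6 differences, 2 transitions and 4 transversions over 32 sites: P = 2/32 = 0.062500, Q = 4/32 = 0.125000.
d = −0.5·ln(0.750000) − 0.25·ln(0.750000) = −0.5·(-0.287682) − 0.25·(-0.287682) = 0.2158.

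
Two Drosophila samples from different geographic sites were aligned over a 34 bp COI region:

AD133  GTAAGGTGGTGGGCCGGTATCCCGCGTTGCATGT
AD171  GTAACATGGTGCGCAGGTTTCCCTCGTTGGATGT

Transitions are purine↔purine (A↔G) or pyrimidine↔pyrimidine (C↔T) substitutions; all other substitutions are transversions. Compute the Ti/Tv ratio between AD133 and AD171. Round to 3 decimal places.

Differing sites — 5:G/C (Tv); 6:G/A (Ti); 12:G/C (Tv); 15:C/A (Tv); 19:A/T (Tv); 24:G/T (Tv); 30:C/G (Tv).
Of the 7 differences, 1 transition and 6 transversions, so Ti/Tv = 1/6 = 0.167.

0.167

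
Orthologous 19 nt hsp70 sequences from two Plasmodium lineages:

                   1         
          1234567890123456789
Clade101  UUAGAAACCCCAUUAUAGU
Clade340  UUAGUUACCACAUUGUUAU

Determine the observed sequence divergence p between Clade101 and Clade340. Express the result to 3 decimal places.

The sequences differ at positions 5 (A/U), 6 (A/U), 10 (C/A), 15 (A/G), 17 (A/U), 18 (G/A).
There are 6 differences over 19 sites, so p = 6/19 = 0.316.

0.316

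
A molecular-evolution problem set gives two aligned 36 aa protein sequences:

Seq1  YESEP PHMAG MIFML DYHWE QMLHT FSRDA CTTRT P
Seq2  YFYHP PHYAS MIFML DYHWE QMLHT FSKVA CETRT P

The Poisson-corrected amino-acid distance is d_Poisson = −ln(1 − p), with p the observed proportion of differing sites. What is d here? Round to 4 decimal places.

0.2513

The sequences differ at positions 2 (E/F), 3 (S/Y), 4 (E/H), 8 (M/Y), 10 (G/S), 28 (R/K), 29 (D/V), 32 (T/E).
p = 8/36 = 0.222222.
d = −ln(1 − 0.222222) = −ln(0.777778) = 0.2513.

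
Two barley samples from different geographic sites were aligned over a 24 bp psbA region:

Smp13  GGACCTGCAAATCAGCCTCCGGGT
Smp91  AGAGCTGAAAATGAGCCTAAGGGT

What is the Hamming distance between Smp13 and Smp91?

Mismatches occur at site 1 (G→A), site 4 (C→G), site 8 (C→A), site 13 (C→G), site 19 (C→A), site 20 (C→A).
That gives 6 mismatches out of 24 aligned sites, so the Hamming distance is 6.

6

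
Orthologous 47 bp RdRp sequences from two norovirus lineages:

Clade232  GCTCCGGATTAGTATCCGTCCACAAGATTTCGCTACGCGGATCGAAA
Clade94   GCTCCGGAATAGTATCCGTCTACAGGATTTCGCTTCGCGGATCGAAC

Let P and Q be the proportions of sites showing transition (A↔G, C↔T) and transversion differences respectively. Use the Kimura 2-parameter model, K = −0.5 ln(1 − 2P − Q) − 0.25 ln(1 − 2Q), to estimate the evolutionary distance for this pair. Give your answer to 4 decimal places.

0.1148

Differing sites — 9:T/A (Tv); 21:C/T (Ti); 25:A/G (Ti); 35:A/T (Tv); 47:A/C (Tv).
Of the 5 differences, 2 transitions and 3 transversions over 47 sites: P = 2/47 = 0.042553, Q = 3/47 = 0.063830.
d = −0.5·ln(0.851064) − 0.25·ln(0.872340) = −0.5·(-0.161268) − 0.25·(-0.136576) = 0.1148.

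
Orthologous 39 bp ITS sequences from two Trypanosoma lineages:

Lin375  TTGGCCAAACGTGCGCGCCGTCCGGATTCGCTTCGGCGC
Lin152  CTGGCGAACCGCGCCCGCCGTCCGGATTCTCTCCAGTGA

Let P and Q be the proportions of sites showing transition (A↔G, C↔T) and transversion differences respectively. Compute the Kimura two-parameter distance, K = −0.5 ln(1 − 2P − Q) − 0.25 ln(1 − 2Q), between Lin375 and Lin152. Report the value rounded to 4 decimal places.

0.3168

Mismatches occur at site 1 (T↔C, transition), site 6 (C↔G, transversion), site 9 (A↔C, transversion), site 12 (T↔C, transition), site 15 (G↔C, transversion), site 30 (G↔T, transversion), site 33 (T↔C, transition), site 35 (G↔A, transition), site 37 (C↔T, transition), site 39 (C↔A, transversion).
Of the 10 differences, 5 transitions and 5 transversions over 39 sites: P = 5/39 = 0.128205, Q = 5/39 = 0.128205.
d = −0.5·ln(0.615385) − 0.25·ln(0.743590) = −0.5·(-0.485507) − 0.25·(-0.296265) = 0.3168.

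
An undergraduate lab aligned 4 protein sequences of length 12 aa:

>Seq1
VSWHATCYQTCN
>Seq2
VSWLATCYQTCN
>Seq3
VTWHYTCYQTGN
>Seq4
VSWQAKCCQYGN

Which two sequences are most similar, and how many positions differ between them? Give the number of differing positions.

Pairwise Hamming distances:
  Seq1 vs Seq2: 1
  Seq1 vs Seq3: 3
  Seq1 vs Seq4: 5
  Seq2 vs Seq3: 4
  Seq2 vs Seq4: 5
  Seq3 vs Seq4: 6
The smallest is 1, between Seq1 and Seq2.

1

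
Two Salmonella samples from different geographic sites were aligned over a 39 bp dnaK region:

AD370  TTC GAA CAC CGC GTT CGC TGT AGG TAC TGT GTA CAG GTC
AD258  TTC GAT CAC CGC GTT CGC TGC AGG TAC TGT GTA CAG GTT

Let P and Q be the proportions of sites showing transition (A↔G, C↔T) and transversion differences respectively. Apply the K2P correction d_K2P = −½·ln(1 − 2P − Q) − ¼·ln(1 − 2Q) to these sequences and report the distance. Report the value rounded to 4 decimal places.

0.0818

The sequences differ at positions 6 (A/T, transversion), 21 (T/C, transition), 39 (C/T, transition).
Of the 3 differences, 2 transitions and 1 transversion over 39 sites: P = 2/39 = 0.051282, Q = 1/39 = 0.025641.
d = −0.5·ln(0.871795) − 0.25·ln(0.948718) = −0.5·(-0.137201) − 0.25·(-0.052644) = 0.0818.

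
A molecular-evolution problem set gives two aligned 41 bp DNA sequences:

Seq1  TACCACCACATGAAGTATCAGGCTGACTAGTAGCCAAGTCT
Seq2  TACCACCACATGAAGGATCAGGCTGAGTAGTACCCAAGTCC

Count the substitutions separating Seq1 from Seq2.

4

Differing sites — 16:T/G; 27:C/G; 33:G/C; 41:T/C.
That gives 4 mismatches out of 41 aligned sites, so the Hamming distance is 4.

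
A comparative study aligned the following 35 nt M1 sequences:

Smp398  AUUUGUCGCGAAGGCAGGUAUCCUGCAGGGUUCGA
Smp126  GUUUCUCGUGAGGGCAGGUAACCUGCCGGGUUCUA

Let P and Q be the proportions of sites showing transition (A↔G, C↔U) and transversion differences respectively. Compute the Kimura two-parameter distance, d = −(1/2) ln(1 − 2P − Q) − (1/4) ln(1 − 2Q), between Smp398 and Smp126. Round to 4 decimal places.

0.2331

Mismatches occur at site 1 (A↔G, transition), site 5 (G↔C, transversion), site 9 (C↔U, transition), site 12 (A↔G, transition), site 21 (U↔A, transversion), site 27 (A↔C, transversion), site 34 (G↔U, transversion).
Of the 7 differences, 3 transitions and 4 transversions over 35 sites: P = 3/35 = 0.085714, Q = 4/35 = 0.114286.
d = −0.5·ln(0.714286) − 0.25·ln(0.771428) = −0.5·(-0.336472) − 0.25·(-0.259512) = 0.2331.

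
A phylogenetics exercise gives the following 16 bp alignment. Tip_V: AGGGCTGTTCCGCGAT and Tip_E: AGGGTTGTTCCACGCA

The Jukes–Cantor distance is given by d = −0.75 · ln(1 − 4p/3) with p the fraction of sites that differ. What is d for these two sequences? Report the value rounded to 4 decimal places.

0.3041

Differing sites — 5:C/T; 12:G/A; 15:A/C; 16:T/A.
p = 4/16 = 0.250000.
d = −0.75 · ln(1 − (4/3)·0.250000) = −0.75 · ln(0.666667) = −0.75 · (-0.405465) = 0.3041.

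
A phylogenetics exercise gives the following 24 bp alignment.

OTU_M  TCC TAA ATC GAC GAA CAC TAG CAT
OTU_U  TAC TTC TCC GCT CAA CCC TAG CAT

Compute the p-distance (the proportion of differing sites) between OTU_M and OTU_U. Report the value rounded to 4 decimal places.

0.3750

Mismatches occur at site 2 (C↔A), site 5 (A↔T), site 6 (A↔C), site 7 (A↔T), site 8 (T↔C), site 11 (A↔C), site 12 (C↔T), site 13 (G↔C), site 17 (A↔C).
There are 9 differences over 24 sites, so p = 9/24 = 0.3750.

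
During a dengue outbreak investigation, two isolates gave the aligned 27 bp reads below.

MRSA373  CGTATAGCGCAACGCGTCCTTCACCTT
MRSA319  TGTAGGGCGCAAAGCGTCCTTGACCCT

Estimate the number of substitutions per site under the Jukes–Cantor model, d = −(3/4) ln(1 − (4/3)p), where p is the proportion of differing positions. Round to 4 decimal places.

The sequences differ at positions 1 (C/T), 5 (T/G), 6 (A/G), 13 (C/A), 22 (C/G), 26 (T/C).
p = 6/27 = 0.222222.
d = −0.75 · ln(1 − (4/3)·0.222222) = −0.75 · ln(0.703704) = −0.75 · (-0.351397) = 0.2635.

0.2635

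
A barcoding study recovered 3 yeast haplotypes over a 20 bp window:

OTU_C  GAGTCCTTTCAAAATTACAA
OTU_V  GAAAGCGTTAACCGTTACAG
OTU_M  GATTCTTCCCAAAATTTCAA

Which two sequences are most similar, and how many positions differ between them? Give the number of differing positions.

Pairwise Hamming distances:
  OTU_C vs OTU_V: 9
  OTU_C vs OTU_M: 5
  OTU_V vs OTU_M: 13
The smallest is 5, between OTU_C and OTU_M.

5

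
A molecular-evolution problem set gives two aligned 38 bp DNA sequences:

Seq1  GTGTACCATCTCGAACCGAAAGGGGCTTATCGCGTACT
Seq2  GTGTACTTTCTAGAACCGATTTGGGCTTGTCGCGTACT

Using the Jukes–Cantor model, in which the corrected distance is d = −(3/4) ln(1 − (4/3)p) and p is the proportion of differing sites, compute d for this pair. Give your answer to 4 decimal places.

0.2114

The sequences differ at positions 7 (C/T), 8 (A/T), 12 (C/A), 20 (A/T), 21 (A/T), 22 (G/T), 29 (A/G).
p = 7/38 = 0.184211.
d = −0.75 · ln(1 − (4/3)·0.184211) = −0.75 · ln(0.754385) = −0.75 · (-0.281852) = 0.2114.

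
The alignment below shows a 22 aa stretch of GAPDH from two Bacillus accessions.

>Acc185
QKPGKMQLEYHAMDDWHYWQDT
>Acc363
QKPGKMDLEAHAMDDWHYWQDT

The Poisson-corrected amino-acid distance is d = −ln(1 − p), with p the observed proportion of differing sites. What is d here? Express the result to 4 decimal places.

0.0953

Mismatches occur at site 7 (Q↔D), site 10 (Y↔A).
p = 2/22 = 0.090909.
d = −ln(1 − 0.090909) = −ln(0.909091) = 0.0953.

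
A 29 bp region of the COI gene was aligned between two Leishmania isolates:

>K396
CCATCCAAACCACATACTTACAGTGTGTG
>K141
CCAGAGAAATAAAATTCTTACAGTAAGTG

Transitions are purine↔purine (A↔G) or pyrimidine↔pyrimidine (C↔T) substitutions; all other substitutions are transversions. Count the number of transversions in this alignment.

Differing sites — 4:T/G (Tv); 5:C/A (Tv); 6:C/G (Tv); 10:C/T (Ti); 11:C/A (Tv); 13:C/A (Tv); 16:A/T (Tv); 25:G/A (Ti); 26:T/A (Tv).
Of the 9 differences, 2 transitions and 7 transversions, so the answer is 7.

7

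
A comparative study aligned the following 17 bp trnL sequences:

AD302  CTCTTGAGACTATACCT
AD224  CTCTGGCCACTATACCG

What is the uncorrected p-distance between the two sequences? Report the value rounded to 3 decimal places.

0.235

The sequences differ at positions 5 (T/G), 7 (A/C), 8 (G/C), 17 (T/G).
There are 4 differences over 17 sites, so p = 4/17 = 0.235.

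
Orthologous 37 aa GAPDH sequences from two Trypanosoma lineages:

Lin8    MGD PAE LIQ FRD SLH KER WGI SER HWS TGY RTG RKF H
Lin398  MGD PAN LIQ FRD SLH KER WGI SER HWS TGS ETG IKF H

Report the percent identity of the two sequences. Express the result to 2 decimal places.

Mismatches occur at site 6 (E→N), site 30 (Y→S), site 31 (R→E), site 34 (R→I).
33 of the 37 sites match, so the percent identity is 33/37 × 100 = 89.19%.

89.19%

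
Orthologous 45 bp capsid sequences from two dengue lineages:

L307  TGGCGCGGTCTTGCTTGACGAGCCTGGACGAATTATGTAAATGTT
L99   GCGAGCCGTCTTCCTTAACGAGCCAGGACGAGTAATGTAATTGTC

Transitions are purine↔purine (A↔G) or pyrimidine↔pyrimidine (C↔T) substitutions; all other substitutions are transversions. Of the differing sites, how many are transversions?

8

The sequences differ at positions 1 (T/G, transversion), 2 (G/C, transversion), 4 (C/A, transversion), 7 (G/C, transversion), 13 (G/C, transversion), 17 (G/A, transition), 25 (T/A, transversion), 32 (A/G, transition), 34 (T/A, transversion), 41 (A/T, transversion), 45 (T/C, transition).
Of the 11 differences, 3 transitions and 8 transversions, so the answer is 8.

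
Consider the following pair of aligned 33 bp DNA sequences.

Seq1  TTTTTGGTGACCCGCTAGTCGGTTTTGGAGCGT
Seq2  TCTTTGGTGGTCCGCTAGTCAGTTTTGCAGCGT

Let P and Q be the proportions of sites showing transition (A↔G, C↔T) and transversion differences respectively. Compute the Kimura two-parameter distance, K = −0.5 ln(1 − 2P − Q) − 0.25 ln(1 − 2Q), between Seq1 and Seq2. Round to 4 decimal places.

0.1749

Differing sites — 2:T/C (Ti); 10:A/G (Ti); 11:C/T (Ti); 21:G/A (Ti); 28:G/C (Tv).
Of the 5 differences, 4 transitions and 1 transversion over 33 sites: P = 4/33 = 0.121212, Q = 1/33 = 0.030303.
d = −0.5·ln(0.727273) − 0.25·ln(0.939394) = −0.5·(-0.318453) − 0.25·(-0.062520) = 0.1749.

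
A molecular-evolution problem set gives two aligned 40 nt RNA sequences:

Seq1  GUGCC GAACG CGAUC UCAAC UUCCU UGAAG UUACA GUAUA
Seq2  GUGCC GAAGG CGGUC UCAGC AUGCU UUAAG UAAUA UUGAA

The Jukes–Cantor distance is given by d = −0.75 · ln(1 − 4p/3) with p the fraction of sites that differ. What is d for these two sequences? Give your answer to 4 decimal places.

Mismatches occur at site 9 (C→G), site 13 (A→G), site 19 (A→G), site 21 (U→A), site 23 (C→G), site 27 (G→U), site 32 (U→A), site 34 (C→U), site 36 (G→U), site 38 (A→G), site 39 (U→A).
p = 11/40 = 0.275000.
d = −0.75 · ln(1 − (4/3)·0.275000) = −0.75 · ln(0.633333) = −0.75 · (-0.456759) = 0.3426.

0.3426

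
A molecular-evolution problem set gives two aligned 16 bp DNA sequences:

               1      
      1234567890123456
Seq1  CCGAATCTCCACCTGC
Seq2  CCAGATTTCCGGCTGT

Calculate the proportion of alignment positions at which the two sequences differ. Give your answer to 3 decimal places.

0.375

The sequences differ at positions 3 (G/A), 4 (A/G), 7 (C/T), 11 (A/G), 12 (C/G), 16 (C/T).
There are 6 differences over 16 sites, so p = 6/16 = 0.375.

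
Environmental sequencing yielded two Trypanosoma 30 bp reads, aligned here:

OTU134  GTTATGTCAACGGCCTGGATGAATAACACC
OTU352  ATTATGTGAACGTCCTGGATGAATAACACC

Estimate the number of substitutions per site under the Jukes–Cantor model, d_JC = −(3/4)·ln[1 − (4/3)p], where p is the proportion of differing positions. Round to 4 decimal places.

0.1073

Mismatches occur at site 1 (G↔A), site 8 (C↔G), site 13 (G↔T).
p = 3/30 = 0.100000.
d = −0.75 · ln(1 − (4/3)·0.100000) = −0.75 · ln(0.866667) = −0.75 · (-0.143100) = 0.1073.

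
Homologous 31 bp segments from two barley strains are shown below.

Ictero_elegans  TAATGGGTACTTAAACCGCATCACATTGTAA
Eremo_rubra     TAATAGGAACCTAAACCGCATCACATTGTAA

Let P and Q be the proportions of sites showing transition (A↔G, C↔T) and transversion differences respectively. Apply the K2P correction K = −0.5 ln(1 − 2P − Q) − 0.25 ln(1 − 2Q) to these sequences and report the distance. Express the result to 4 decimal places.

0.1046

The sequences differ at positions 5 (G/A, transition), 8 (T/A, transversion), 11 (T/C, transition).
Of the 3 differences, 2 transitions and 1 transversion over 31 sites: P = 2/31 = 0.064516, Q = 1/31 = 0.032258.
d = −0.5·ln(0.838710) − 0.25·ln(0.935484) = −0.5·(-0.175890) − 0.25·(-0.066691) = 0.1046.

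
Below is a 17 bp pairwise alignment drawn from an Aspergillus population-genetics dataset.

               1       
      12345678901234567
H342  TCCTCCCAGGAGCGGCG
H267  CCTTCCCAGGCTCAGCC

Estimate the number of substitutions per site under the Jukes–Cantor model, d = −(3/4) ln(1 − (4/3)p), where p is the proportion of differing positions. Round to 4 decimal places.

0.4770

Mismatches occur at site 1 (T↔C), site 3 (C↔T), site 11 (A↔C), site 12 (G↔T), site 14 (G↔A), site 17 (G↔C).
p = 6/17 = 0.352941.
d = −0.75 · ln(1 − (4/3)·0.352941) = −0.75 · ln(0.529412) = −0.75 · (-0.635988) = 0.4770.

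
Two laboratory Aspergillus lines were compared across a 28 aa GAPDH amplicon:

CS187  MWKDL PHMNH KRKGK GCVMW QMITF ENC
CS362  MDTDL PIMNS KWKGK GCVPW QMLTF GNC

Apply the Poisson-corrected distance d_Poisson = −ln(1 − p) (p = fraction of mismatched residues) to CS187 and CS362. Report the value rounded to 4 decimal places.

Differing sites — 2:W/D; 3:K/T; 7:H/I; 10:H/S; 12:R/W; 19:M/P; 23:I/L; 26:E/G.
p = 8/28 = 0.285714.
d = −ln(1 − 0.285714) = −ln(0.714286) = 0.3365.

0.3365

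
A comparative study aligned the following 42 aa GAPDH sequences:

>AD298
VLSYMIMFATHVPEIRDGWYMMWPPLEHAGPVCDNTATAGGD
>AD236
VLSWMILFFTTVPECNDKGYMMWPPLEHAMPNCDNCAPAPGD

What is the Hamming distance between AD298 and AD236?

The sequences differ at positions 4 (Y/W), 7 (M/L), 9 (A/F), 11 (H/T), 15 (I/C), 16 (R/N), 18 (G/K), 19 (W/G), 30 (G/M), 32 (V/N), 36 (T/C), 38 (T/P), 40 (G/P).
That gives 13 mismatches out of 42 aligned sites, so the Hamming distance is 13.

13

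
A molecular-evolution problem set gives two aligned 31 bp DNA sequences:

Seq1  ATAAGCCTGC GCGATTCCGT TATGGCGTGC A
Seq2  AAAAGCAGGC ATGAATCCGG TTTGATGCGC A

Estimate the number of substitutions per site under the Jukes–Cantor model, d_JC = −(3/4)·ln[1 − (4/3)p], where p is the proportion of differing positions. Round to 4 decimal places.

The sequences differ at positions 2 (T/A), 7 (C/A), 8 (T/G), 11 (G/A), 12 (C/T), 15 (T/A), 20 (T/G), 22 (A/T), 25 (G/A), 26 (C/T), 28 (T/C).
p = 11/31 = 0.354839.
d = −0.75 · ln(1 − (4/3)·0.354839) = −0.75 · ln(0.526881) = −0.75 · (-0.640781) = 0.4806.

0.4806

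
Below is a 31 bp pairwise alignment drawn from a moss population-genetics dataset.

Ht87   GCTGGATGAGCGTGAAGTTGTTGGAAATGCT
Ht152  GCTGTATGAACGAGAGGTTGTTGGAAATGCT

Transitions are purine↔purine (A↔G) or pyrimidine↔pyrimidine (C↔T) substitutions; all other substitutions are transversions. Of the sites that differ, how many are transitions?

2

Differing sites — 5:G/T (Tv); 10:G/A (Ti); 13:T/A (Tv); 16:A/G (Ti).
Of the 4 differences, 2 transitions and 2 transversions, so the answer is 2.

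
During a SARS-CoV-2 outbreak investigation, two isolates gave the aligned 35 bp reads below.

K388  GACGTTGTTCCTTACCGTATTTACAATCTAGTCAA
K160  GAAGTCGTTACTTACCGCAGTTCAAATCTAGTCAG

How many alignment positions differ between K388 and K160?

8

Mismatches occur at site 3 (C→A), site 6 (T→C), site 10 (C→A), site 18 (T→C), site 20 (T→G), site 23 (A→C), site 24 (C→A), site 35 (A→G).
That gives 8 mismatches out of 35 aligned sites, so the Hamming distance is 8.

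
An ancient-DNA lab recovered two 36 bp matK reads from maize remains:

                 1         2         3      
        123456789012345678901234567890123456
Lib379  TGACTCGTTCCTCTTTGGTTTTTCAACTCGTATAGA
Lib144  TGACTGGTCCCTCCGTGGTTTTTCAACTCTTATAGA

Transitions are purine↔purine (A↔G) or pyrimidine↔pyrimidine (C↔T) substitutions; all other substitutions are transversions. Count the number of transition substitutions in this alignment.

Mismatches occur at site 6 (C→G, transversion), site 9 (T→C, transition), site 14 (T→C, transition), site 15 (T→G, transversion), site 30 (G→T, transversion).
Of the 5 differences, 2 transitions and 3 transversions, so the answer is 2.

2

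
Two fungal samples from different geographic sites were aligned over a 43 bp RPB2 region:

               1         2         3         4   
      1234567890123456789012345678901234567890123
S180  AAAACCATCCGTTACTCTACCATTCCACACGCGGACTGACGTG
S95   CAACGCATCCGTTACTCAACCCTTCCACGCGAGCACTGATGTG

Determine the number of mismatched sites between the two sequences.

9

The sequences differ at positions 1 (A/C), 4 (A/C), 5 (C/G), 18 (T/A), 22 (A/C), 29 (A/G), 32 (C/A), 34 (G/C), 40 (C/T).
That gives 9 mismatches out of 43 aligned sites, so the Hamming distance is 9.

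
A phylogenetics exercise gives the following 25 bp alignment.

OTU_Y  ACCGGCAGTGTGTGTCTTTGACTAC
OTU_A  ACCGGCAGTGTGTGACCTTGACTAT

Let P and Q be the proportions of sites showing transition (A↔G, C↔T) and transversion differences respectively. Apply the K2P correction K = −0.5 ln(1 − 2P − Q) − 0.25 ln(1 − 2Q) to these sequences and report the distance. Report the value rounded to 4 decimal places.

0.1324

Mismatches occur at site 15 (T↔A, transversion), site 17 (T↔C, transition), site 25 (C↔T, transition).
Of the 3 differences, 2 transitions and 1 transversion over 25 sites: P = 2/25 = 0.080000, Q = 1/25 = 0.040000.
d = −0.5·ln(0.800000) − 0.25·ln(0.920000) = −0.5·(-0.223144) − 0.25·(-0.083382) = 0.1324.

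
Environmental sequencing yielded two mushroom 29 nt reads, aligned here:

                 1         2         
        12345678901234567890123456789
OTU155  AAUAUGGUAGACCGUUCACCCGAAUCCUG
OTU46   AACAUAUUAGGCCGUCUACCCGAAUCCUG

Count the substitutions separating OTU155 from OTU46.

Mismatches occur at site 3 (U→C), site 6 (G→A), site 7 (G→U), site 11 (A→G), site 16 (U→C), site 17 (C→U).
That gives 6 mismatches out of 29 aligned sites, so the Hamming distance is 6.

6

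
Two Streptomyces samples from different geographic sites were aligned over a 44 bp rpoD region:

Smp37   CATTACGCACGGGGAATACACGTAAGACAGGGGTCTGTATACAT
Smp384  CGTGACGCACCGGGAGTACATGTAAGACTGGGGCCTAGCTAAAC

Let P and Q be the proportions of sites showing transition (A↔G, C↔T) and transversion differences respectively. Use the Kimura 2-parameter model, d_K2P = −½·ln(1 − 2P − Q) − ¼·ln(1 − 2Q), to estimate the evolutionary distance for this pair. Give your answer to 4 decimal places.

Differing sites — 2:A/G (Ti); 4:T/G (Tv); 11:G/C (Tv); 16:A/G (Ti); 21:C/T (Ti); 29:A/T (Tv); 34:T/C (Ti); 37:G/A (Ti); 38:T/G (Tv); 39:A/C (Tv); 42:C/A (Tv); 44:T/C (Ti).
Of the 12 differences, 6 transitions and 6 transversions over 44 sites: P = 6/44 = 0.136364, Q = 6/44 = 0.136364.
d = −0.5·ln(0.590908) − 0.25·ln(0.727272) = −0.5·(-0.526095) − 0.25·(-0.318455) = 0.3427.

0.3427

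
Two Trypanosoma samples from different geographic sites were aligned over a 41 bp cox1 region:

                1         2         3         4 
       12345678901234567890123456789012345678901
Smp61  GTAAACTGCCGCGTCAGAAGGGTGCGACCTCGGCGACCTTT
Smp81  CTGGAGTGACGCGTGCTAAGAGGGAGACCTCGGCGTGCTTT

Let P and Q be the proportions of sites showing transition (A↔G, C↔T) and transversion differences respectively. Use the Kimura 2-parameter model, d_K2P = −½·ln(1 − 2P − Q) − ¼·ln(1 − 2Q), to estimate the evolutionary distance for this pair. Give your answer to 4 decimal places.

0.4146

The sequences differ at positions 1 (G/C, transversion), 3 (A/G, transition), 4 (A/G, transition), 6 (C/G, transversion), 9 (C/A, transversion), 15 (C/G, transversion), 16 (A/C, transversion), 17 (G/T, transversion), 21 (G/A, transition), 23 (T/G, transversion), 25 (C/A, transversion), 36 (A/T, transversion), 37 (C/G, transversion).
Of the 13 differences, 3 transitions and 10 transversions over 41 sites: P = 3/41 = 0.073171, Q = 10/41 = 0.243902.
d = −0.5·ln(0.609756) − 0.25·ln(0.512196) = −0.5·(-0.494696) − 0.25·(-0.669048) = 0.4146.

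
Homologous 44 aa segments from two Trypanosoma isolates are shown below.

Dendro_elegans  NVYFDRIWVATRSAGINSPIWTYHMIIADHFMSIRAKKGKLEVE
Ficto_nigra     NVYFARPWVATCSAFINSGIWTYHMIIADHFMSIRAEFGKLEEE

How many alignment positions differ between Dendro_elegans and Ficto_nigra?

8

The sequences differ at positions 5 (D/A), 7 (I/P), 12 (R/C), 15 (G/F), 19 (P/G), 37 (K/E), 38 (K/F), 43 (V/E).
That gives 8 mismatches out of 44 aligned sites, so the Hamming distance is 8.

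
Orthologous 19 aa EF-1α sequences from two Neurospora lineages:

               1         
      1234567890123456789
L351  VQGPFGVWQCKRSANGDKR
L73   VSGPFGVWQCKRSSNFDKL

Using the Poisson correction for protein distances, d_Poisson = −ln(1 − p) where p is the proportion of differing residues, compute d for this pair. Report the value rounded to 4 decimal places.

Mismatches occur at site 2 (Q/S), site 14 (A/S), site 16 (G/F), site 19 (R/L).
p = 4/19 = 0.210526.
d = −ln(1 − 0.210526) = −ln(0.789474) = 0.2364.

0.2364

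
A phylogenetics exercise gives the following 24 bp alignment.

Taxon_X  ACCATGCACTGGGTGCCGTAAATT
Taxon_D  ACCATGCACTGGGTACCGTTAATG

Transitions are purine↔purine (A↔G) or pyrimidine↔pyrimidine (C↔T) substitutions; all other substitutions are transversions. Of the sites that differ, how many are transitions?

Mismatches occur at site 15 (G↔A, transition), site 20 (A↔T, transversion), site 24 (T↔G, transversion).
Of the 3 differences, 1 transition and 2 transversions, so the answer is 1.

1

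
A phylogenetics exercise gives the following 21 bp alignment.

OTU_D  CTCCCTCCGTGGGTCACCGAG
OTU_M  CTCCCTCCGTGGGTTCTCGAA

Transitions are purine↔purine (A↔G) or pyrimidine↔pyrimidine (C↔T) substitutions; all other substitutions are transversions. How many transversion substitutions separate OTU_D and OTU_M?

1

Mismatches occur at site 15 (C/T, transition), site 16 (A/C, transversion), site 17 (C/T, transition), site 21 (G/A, transition).
Of the 4 differences, 3 transitions and 1 transversion, so the answer is 1.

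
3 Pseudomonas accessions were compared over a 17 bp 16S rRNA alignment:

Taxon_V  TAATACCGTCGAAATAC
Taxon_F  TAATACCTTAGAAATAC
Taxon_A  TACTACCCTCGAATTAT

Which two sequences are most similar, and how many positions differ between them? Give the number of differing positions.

2

Pairwise Hamming distances:
  Taxon_V vs Taxon_F: 2
  Taxon_V vs Taxon_A: 4
  Taxon_F vs Taxon_A: 5
The smallest is 2, between Taxon_V and Taxon_F.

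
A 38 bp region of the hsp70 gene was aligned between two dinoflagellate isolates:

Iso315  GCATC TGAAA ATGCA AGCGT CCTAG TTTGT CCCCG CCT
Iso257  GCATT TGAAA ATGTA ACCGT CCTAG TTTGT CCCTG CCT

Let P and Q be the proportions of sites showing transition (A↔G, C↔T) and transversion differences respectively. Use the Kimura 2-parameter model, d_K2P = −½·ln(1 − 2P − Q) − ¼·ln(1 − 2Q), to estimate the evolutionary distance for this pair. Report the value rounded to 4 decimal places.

0.1153

Mismatches occur at site 5 (C→T, transition), site 14 (C→T, transition), site 17 (G→C, transversion), site 34 (C→T, transition).
Of the 4 differences, 3 transitions and 1 transversion over 38 sites: P = 3/38 = 0.078947, Q = 1/38 = 0.026316.
d = −0.5·ln(0.815790) − 0.25·ln(0.947368) = −0.5·(-0.203598) − 0.25·(-0.054068) = 0.1153.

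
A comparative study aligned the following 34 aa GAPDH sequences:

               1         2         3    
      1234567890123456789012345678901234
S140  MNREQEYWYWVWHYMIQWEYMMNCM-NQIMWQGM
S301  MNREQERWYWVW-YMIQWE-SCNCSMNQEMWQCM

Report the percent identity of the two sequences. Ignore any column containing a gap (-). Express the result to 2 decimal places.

Excluding the 3 gap columns leaves 31 comparable sites.
Mismatches occur at site 7 (Y/R), site 21 (M/S), site 22 (M/C), site 25 (M/S), site 29 (I/E), site 33 (G/C).
25 of the 31 comparable sites match, so the percent identity is 25/31 × 100 = 80.65%.

80.65%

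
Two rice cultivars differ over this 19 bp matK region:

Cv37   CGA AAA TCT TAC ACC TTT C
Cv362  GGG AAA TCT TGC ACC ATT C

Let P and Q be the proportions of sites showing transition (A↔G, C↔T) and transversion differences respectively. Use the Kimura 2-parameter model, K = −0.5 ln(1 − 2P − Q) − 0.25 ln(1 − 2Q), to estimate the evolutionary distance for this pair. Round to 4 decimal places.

0.2488

Differing sites — 1:C/G (Tv); 3:A/G (Ti); 11:A/G (Ti); 16:T/A (Tv).
Of the 4 differences, 2 transitions and 2 transversions over 19 sites: P = 2/19 = 0.105263, Q = 2/19 = 0.105263.
d = −0.5·ln(0.684211) − 0.25·ln(0.789474) = −0.5·(-0.379489) − 0.25·(-0.236388) = 0.2488.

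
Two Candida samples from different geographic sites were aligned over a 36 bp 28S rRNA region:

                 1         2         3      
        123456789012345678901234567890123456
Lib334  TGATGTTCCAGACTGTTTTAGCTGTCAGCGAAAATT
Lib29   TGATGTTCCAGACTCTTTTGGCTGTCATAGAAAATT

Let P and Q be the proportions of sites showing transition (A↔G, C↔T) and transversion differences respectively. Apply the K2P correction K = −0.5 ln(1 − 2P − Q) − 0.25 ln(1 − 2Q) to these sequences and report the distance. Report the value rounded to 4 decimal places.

0.1203

Differing sites — 15:G/C (Tv); 20:A/G (Ti); 28:G/T (Tv); 29:C/A (Tv).
Of the 4 differences, 1 transition and 3 transversions over 36 sites: P = 1/36 = 0.027778, Q = 3/36 = 0.083333.
d = −0.5·ln(0.861111) − 0.25·ln(0.833334) = −0.5·(-0.149532) − 0.25·(-0.182321) = 0.1203.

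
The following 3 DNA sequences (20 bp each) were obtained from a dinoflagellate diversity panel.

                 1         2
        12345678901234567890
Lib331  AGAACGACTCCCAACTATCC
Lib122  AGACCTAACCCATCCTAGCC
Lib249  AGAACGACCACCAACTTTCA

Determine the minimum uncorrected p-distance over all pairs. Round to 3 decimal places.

Pairwise Hamming distances:
  Lib331 vs Lib122: 8
  Lib331 vs Lib249: 4
  Lib122 vs Lib249: 10
The smallest is 4 mismatches, between Lib331 and Lib249; p = 4/20 = 0.200.

0.200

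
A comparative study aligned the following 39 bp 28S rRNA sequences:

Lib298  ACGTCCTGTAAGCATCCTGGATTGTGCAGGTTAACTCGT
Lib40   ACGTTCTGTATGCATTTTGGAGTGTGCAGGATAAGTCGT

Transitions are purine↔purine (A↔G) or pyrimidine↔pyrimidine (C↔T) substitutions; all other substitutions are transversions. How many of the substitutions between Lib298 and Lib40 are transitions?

Differing sites — 5:C/T (Ti); 11:A/T (Tv); 16:C/T (Ti); 17:C/T (Ti); 22:T/G (Tv); 31:T/A (Tv); 35:C/G (Tv).
Of the 7 differences, 3 transitions and 4 transversions, so the answer is 3.

3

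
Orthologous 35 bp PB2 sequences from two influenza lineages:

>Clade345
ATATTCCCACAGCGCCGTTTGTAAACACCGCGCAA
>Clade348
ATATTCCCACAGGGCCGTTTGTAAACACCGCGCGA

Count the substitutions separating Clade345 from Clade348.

Mismatches occur at site 13 (C/G), site 34 (A/G).
That gives 2 mismatches out of 35 aligned sites, so the Hamming distance is 2.

2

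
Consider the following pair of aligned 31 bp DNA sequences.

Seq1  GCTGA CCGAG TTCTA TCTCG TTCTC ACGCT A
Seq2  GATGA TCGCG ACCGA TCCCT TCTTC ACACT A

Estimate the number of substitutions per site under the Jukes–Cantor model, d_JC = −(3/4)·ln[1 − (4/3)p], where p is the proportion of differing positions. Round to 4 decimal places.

0.4806

Mismatches occur at site 2 (C→A), site 6 (C→T), site 9 (A→C), site 11 (T→A), site 12 (T→C), site 14 (T→G), site 18 (T→C), site 20 (G→T), site 22 (T→C), site 23 (C→T), site 28 (G→A).
p = 11/31 = 0.354839.
d = −0.75 · ln(1 − (4/3)·0.354839) = −0.75 · ln(0.526881) = −0.75 · (-0.640781) = 0.4806.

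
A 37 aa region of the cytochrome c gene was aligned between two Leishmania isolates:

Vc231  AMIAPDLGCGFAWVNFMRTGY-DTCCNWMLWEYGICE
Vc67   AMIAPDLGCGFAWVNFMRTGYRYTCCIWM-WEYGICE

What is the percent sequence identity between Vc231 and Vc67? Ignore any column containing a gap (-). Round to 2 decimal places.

94.29%

Excluding the 2 gap columns leaves 35 comparable sites.
Mismatches occur at site 23 (D↔Y), site 27 (N↔I).
33 of the 35 comparable sites match, so the percent identity is 33/35 × 100 = 94.29%.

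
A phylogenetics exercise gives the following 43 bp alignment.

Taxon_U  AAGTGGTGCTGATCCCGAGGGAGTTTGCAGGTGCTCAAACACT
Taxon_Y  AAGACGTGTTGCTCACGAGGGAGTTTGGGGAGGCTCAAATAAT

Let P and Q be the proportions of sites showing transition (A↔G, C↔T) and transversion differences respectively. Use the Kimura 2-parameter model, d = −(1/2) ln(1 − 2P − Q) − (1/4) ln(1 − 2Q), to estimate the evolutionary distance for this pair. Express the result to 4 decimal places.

0.3130

The sequences differ at positions 4 (T/A, transversion), 5 (G/C, transversion), 9 (C/T, transition), 12 (A/C, transversion), 15 (C/A, transversion), 28 (C/G, transversion), 29 (A/G, transition), 31 (G/A, transition), 32 (T/G, transversion), 40 (C/T, transition), 42 (C/A, transversion).
Of the 11 differences, 4 transitions and 7 transversions over 43 sites: P = 4/43 = 0.093023, Q = 7/43 = 0.162791.
d = −0.5·ln(0.651163) − 0.25·ln(0.674418) = −0.5·(-0.428995) − 0.25·(-0.393905) = 0.3130.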